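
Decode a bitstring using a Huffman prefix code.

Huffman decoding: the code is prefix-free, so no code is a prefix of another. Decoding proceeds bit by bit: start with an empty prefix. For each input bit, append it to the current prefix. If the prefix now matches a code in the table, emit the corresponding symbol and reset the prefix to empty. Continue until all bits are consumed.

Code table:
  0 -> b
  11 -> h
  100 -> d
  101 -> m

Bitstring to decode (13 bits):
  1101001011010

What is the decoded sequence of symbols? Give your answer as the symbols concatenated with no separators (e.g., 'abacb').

Bit 0: prefix='1' (no match yet)
Bit 1: prefix='11' -> emit 'h', reset
Bit 2: prefix='0' -> emit 'b', reset
Bit 3: prefix='1' (no match yet)
Bit 4: prefix='10' (no match yet)
Bit 5: prefix='100' -> emit 'd', reset
Bit 6: prefix='1' (no match yet)
Bit 7: prefix='10' (no match yet)
Bit 8: prefix='101' -> emit 'm', reset
Bit 9: prefix='1' (no match yet)
Bit 10: prefix='10' (no match yet)
Bit 11: prefix='101' -> emit 'm', reset
Bit 12: prefix='0' -> emit 'b', reset

Answer: hbdmmb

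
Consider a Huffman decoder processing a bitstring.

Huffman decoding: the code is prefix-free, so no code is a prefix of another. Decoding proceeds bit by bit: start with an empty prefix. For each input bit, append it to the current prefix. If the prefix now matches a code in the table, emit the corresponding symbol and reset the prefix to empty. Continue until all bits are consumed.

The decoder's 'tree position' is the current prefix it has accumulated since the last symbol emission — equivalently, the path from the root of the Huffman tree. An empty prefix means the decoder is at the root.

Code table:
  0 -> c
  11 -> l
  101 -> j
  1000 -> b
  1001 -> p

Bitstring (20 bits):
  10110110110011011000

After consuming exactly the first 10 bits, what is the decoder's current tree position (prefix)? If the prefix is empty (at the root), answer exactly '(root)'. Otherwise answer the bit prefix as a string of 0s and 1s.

Bit 0: prefix='1' (no match yet)
Bit 1: prefix='10' (no match yet)
Bit 2: prefix='101' -> emit 'j', reset
Bit 3: prefix='1' (no match yet)
Bit 4: prefix='10' (no match yet)
Bit 5: prefix='101' -> emit 'j', reset
Bit 6: prefix='1' (no match yet)
Bit 7: prefix='10' (no match yet)
Bit 8: prefix='101' -> emit 'j', reset
Bit 9: prefix='1' (no match yet)

Answer: 1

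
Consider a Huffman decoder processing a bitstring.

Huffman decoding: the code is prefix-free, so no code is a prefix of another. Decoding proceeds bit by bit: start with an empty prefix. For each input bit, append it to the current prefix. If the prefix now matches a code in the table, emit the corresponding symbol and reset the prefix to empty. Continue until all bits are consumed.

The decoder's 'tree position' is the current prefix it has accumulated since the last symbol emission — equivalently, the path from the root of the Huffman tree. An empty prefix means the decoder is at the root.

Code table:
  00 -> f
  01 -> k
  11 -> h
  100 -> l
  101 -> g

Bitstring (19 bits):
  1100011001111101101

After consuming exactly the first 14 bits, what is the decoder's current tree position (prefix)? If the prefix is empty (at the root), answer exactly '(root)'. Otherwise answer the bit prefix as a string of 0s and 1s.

Bit 0: prefix='1' (no match yet)
Bit 1: prefix='11' -> emit 'h', reset
Bit 2: prefix='0' (no match yet)
Bit 3: prefix='00' -> emit 'f', reset
Bit 4: prefix='0' (no match yet)
Bit 5: prefix='01' -> emit 'k', reset
Bit 6: prefix='1' (no match yet)
Bit 7: prefix='10' (no match yet)
Bit 8: prefix='100' -> emit 'l', reset
Bit 9: prefix='1' (no match yet)
Bit 10: prefix='11' -> emit 'h', reset
Bit 11: prefix='1' (no match yet)
Bit 12: prefix='11' -> emit 'h', reset
Bit 13: prefix='1' (no match yet)

Answer: 1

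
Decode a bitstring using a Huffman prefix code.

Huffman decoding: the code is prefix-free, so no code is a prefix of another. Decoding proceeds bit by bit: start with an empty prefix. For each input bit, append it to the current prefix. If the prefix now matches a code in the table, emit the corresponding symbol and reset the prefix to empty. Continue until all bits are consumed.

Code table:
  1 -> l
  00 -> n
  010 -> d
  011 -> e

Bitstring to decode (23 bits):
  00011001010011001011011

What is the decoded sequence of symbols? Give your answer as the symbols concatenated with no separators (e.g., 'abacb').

Answer: nenldenlee

Derivation:
Bit 0: prefix='0' (no match yet)
Bit 1: prefix='00' -> emit 'n', reset
Bit 2: prefix='0' (no match yet)
Bit 3: prefix='01' (no match yet)
Bit 4: prefix='011' -> emit 'e', reset
Bit 5: prefix='0' (no match yet)
Bit 6: prefix='00' -> emit 'n', reset
Bit 7: prefix='1' -> emit 'l', reset
Bit 8: prefix='0' (no match yet)
Bit 9: prefix='01' (no match yet)
Bit 10: prefix='010' -> emit 'd', reset
Bit 11: prefix='0' (no match yet)
Bit 12: prefix='01' (no match yet)
Bit 13: prefix='011' -> emit 'e', reset
Bit 14: prefix='0' (no match yet)
Bit 15: prefix='00' -> emit 'n', reset
Bit 16: prefix='1' -> emit 'l', reset
Bit 17: prefix='0' (no match yet)
Bit 18: prefix='01' (no match yet)
Bit 19: prefix='011' -> emit 'e', reset
Bit 20: prefix='0' (no match yet)
Bit 21: prefix='01' (no match yet)
Bit 22: prefix='011' -> emit 'e', reset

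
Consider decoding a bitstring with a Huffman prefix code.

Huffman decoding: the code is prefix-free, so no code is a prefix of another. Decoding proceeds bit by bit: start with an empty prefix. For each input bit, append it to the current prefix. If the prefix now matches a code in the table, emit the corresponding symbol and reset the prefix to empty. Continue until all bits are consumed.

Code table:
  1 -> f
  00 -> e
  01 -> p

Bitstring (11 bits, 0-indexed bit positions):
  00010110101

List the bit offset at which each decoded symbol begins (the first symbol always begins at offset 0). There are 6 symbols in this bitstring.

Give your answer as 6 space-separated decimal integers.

Bit 0: prefix='0' (no match yet)
Bit 1: prefix='00' -> emit 'e', reset
Bit 2: prefix='0' (no match yet)
Bit 3: prefix='01' -> emit 'p', reset
Bit 4: prefix='0' (no match yet)
Bit 5: prefix='01' -> emit 'p', reset
Bit 6: prefix='1' -> emit 'f', reset
Bit 7: prefix='0' (no match yet)
Bit 8: prefix='01' -> emit 'p', reset
Bit 9: prefix='0' (no match yet)
Bit 10: prefix='01' -> emit 'p', reset

Answer: 0 2 4 6 7 9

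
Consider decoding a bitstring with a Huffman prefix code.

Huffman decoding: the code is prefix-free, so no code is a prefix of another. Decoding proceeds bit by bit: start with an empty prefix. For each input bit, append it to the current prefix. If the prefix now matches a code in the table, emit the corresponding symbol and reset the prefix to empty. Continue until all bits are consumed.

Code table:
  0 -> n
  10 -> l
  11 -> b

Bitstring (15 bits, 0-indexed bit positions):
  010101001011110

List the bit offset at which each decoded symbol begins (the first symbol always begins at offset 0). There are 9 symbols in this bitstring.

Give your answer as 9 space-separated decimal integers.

Bit 0: prefix='0' -> emit 'n', reset
Bit 1: prefix='1' (no match yet)
Bit 2: prefix='10' -> emit 'l', reset
Bit 3: prefix='1' (no match yet)
Bit 4: prefix='10' -> emit 'l', reset
Bit 5: prefix='1' (no match yet)
Bit 6: prefix='10' -> emit 'l', reset
Bit 7: prefix='0' -> emit 'n', reset
Bit 8: prefix='1' (no match yet)
Bit 9: prefix='10' -> emit 'l', reset
Bit 10: prefix='1' (no match yet)
Bit 11: prefix='11' -> emit 'b', reset
Bit 12: prefix='1' (no match yet)
Bit 13: prefix='11' -> emit 'b', reset
Bit 14: prefix='0' -> emit 'n', reset

Answer: 0 1 3 5 7 8 10 12 14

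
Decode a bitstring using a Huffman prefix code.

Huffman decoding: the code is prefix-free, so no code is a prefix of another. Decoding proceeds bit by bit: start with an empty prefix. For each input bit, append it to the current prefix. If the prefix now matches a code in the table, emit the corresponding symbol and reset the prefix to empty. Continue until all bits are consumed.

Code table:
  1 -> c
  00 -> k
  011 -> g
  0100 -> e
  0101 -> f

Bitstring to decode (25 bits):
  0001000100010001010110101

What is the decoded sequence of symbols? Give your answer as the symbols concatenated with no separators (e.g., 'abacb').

Answer: keeefgf

Derivation:
Bit 0: prefix='0' (no match yet)
Bit 1: prefix='00' -> emit 'k', reset
Bit 2: prefix='0' (no match yet)
Bit 3: prefix='01' (no match yet)
Bit 4: prefix='010' (no match yet)
Bit 5: prefix='0100' -> emit 'e', reset
Bit 6: prefix='0' (no match yet)
Bit 7: prefix='01' (no match yet)
Bit 8: prefix='010' (no match yet)
Bit 9: prefix='0100' -> emit 'e', reset
Bit 10: prefix='0' (no match yet)
Bit 11: prefix='01' (no match yet)
Bit 12: prefix='010' (no match yet)
Bit 13: prefix='0100' -> emit 'e', reset
Bit 14: prefix='0' (no match yet)
Bit 15: prefix='01' (no match yet)
Bit 16: prefix='010' (no match yet)
Bit 17: prefix='0101' -> emit 'f', reset
Bit 18: prefix='0' (no match yet)
Bit 19: prefix='01' (no match yet)
Bit 20: prefix='011' -> emit 'g', reset
Bit 21: prefix='0' (no match yet)
Bit 22: prefix='01' (no match yet)
Bit 23: prefix='010' (no match yet)
Bit 24: prefix='0101' -> emit 'f', reset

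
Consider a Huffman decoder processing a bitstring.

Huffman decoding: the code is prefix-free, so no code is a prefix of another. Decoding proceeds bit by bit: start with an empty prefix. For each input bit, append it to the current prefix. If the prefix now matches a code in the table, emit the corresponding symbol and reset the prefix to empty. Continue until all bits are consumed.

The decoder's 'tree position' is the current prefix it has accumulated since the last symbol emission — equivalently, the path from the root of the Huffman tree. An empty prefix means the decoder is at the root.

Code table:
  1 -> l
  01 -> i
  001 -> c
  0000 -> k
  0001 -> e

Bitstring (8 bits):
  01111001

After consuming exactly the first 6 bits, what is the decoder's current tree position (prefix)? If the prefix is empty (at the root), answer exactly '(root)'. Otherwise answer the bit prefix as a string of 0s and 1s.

Answer: 0

Derivation:
Bit 0: prefix='0' (no match yet)
Bit 1: prefix='01' -> emit 'i', reset
Bit 2: prefix='1' -> emit 'l', reset
Bit 3: prefix='1' -> emit 'l', reset
Bit 4: prefix='1' -> emit 'l', reset
Bit 5: prefix='0' (no match yet)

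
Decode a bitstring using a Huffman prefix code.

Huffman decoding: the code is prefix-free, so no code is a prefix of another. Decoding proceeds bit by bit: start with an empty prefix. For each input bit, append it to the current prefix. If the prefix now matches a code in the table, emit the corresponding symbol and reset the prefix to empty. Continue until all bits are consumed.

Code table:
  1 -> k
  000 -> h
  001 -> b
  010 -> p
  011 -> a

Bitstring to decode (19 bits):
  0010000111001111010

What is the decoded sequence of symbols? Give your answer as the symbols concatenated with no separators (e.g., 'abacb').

Bit 0: prefix='0' (no match yet)
Bit 1: prefix='00' (no match yet)
Bit 2: prefix='001' -> emit 'b', reset
Bit 3: prefix='0' (no match yet)
Bit 4: prefix='00' (no match yet)
Bit 5: prefix='000' -> emit 'h', reset
Bit 6: prefix='0' (no match yet)
Bit 7: prefix='01' (no match yet)
Bit 8: prefix='011' -> emit 'a', reset
Bit 9: prefix='1' -> emit 'k', reset
Bit 10: prefix='0' (no match yet)
Bit 11: prefix='00' (no match yet)
Bit 12: prefix='001' -> emit 'b', reset
Bit 13: prefix='1' -> emit 'k', reset
Bit 14: prefix='1' -> emit 'k', reset
Bit 15: prefix='1' -> emit 'k', reset
Bit 16: prefix='0' (no match yet)
Bit 17: prefix='01' (no match yet)
Bit 18: prefix='010' -> emit 'p', reset

Answer: bhakbkkkp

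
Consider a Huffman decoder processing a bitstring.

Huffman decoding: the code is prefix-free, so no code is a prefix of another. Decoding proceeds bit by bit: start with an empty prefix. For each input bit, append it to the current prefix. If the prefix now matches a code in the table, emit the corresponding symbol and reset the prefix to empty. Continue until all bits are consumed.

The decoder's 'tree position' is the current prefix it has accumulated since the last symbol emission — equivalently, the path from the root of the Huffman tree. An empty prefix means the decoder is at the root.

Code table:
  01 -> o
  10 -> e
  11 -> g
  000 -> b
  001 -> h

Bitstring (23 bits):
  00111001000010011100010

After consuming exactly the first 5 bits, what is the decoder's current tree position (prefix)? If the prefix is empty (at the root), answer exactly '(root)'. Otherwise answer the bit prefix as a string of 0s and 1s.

Bit 0: prefix='0' (no match yet)
Bit 1: prefix='00' (no match yet)
Bit 2: prefix='001' -> emit 'h', reset
Bit 3: prefix='1' (no match yet)
Bit 4: prefix='11' -> emit 'g', reset

Answer: (root)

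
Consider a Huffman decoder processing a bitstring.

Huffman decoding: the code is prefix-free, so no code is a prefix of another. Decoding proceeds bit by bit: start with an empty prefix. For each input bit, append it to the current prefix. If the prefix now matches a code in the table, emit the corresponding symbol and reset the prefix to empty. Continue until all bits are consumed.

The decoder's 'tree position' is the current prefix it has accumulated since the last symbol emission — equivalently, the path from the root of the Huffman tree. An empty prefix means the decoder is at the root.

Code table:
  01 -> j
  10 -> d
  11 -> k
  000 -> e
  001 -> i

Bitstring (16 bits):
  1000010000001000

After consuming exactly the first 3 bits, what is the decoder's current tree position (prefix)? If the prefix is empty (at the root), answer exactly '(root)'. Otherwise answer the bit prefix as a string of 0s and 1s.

Answer: 0

Derivation:
Bit 0: prefix='1' (no match yet)
Bit 1: prefix='10' -> emit 'd', reset
Bit 2: prefix='0' (no match yet)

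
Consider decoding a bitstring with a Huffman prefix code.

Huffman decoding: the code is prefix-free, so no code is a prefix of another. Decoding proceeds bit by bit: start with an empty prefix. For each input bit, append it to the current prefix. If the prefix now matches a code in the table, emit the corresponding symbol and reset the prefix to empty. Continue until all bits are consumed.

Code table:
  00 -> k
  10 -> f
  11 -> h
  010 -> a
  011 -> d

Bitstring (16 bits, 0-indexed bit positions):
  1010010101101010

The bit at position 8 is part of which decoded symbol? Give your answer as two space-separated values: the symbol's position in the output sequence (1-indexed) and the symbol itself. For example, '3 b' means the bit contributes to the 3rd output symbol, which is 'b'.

Answer: 4 f

Derivation:
Bit 0: prefix='1' (no match yet)
Bit 1: prefix='10' -> emit 'f', reset
Bit 2: prefix='1' (no match yet)
Bit 3: prefix='10' -> emit 'f', reset
Bit 4: prefix='0' (no match yet)
Bit 5: prefix='01' (no match yet)
Bit 6: prefix='010' -> emit 'a', reset
Bit 7: prefix='1' (no match yet)
Bit 8: prefix='10' -> emit 'f', reset
Bit 9: prefix='1' (no match yet)
Bit 10: prefix='11' -> emit 'h', reset
Bit 11: prefix='0' (no match yet)
Bit 12: prefix='01' (no match yet)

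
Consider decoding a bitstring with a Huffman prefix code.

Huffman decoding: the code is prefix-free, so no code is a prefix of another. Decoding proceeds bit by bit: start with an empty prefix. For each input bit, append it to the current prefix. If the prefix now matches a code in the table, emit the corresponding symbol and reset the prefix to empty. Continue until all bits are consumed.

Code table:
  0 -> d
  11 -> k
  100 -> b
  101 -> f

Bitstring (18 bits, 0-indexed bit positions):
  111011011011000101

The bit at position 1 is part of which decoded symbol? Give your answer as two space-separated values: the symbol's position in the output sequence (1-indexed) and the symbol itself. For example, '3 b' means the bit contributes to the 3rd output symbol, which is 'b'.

Bit 0: prefix='1' (no match yet)
Bit 1: prefix='11' -> emit 'k', reset
Bit 2: prefix='1' (no match yet)
Bit 3: prefix='10' (no match yet)
Bit 4: prefix='101' -> emit 'f', reset
Bit 5: prefix='1' (no match yet)

Answer: 1 k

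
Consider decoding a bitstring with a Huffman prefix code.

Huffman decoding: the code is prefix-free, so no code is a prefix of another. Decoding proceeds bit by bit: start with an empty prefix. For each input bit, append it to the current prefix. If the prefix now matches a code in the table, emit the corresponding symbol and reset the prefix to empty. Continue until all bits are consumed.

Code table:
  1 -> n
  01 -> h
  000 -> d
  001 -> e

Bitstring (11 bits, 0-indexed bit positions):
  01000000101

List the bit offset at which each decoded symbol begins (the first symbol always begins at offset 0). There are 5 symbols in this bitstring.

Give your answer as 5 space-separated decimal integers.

Answer: 0 2 5 8 9

Derivation:
Bit 0: prefix='0' (no match yet)
Bit 1: prefix='01' -> emit 'h', reset
Bit 2: prefix='0' (no match yet)
Bit 3: prefix='00' (no match yet)
Bit 4: prefix='000' -> emit 'd', reset
Bit 5: prefix='0' (no match yet)
Bit 6: prefix='00' (no match yet)
Bit 7: prefix='000' -> emit 'd', reset
Bit 8: prefix='1' -> emit 'n', reset
Bit 9: prefix='0' (no match yet)
Bit 10: prefix='01' -> emit 'h', reset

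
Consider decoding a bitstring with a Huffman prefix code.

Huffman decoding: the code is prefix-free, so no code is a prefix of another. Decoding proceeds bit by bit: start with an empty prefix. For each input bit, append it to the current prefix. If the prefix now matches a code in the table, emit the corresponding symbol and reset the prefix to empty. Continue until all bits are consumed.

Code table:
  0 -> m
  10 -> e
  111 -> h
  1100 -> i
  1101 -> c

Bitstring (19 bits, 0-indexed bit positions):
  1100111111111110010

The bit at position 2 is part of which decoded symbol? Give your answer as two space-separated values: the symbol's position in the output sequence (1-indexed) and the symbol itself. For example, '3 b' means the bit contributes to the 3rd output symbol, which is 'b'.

Answer: 1 i

Derivation:
Bit 0: prefix='1' (no match yet)
Bit 1: prefix='11' (no match yet)
Bit 2: prefix='110' (no match yet)
Bit 3: prefix='1100' -> emit 'i', reset
Bit 4: prefix='1' (no match yet)
Bit 5: prefix='11' (no match yet)
Bit 6: prefix='111' -> emit 'h', reset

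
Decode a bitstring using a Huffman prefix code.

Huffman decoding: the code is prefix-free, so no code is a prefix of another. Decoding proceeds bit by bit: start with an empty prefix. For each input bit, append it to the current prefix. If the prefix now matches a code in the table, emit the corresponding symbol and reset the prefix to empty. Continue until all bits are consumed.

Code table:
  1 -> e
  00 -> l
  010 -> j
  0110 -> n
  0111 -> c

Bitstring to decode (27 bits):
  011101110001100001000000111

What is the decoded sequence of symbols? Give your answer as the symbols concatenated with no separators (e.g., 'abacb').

Bit 0: prefix='0' (no match yet)
Bit 1: prefix='01' (no match yet)
Bit 2: prefix='011' (no match yet)
Bit 3: prefix='0111' -> emit 'c', reset
Bit 4: prefix='0' (no match yet)
Bit 5: prefix='01' (no match yet)
Bit 6: prefix='011' (no match yet)
Bit 7: prefix='0111' -> emit 'c', reset
Bit 8: prefix='0' (no match yet)
Bit 9: prefix='00' -> emit 'l', reset
Bit 10: prefix='0' (no match yet)
Bit 11: prefix='01' (no match yet)
Bit 12: prefix='011' (no match yet)
Bit 13: prefix='0110' -> emit 'n', reset
Bit 14: prefix='0' (no match yet)
Bit 15: prefix='00' -> emit 'l', reset
Bit 16: prefix='0' (no match yet)
Bit 17: prefix='01' (no match yet)
Bit 18: prefix='010' -> emit 'j', reset
Bit 19: prefix='0' (no match yet)
Bit 20: prefix='00' -> emit 'l', reset
Bit 21: prefix='0' (no match yet)
Bit 22: prefix='00' -> emit 'l', reset
Bit 23: prefix='0' (no match yet)
Bit 24: prefix='01' (no match yet)
Bit 25: prefix='011' (no match yet)
Bit 26: prefix='0111' -> emit 'c', reset

Answer: cclnljllc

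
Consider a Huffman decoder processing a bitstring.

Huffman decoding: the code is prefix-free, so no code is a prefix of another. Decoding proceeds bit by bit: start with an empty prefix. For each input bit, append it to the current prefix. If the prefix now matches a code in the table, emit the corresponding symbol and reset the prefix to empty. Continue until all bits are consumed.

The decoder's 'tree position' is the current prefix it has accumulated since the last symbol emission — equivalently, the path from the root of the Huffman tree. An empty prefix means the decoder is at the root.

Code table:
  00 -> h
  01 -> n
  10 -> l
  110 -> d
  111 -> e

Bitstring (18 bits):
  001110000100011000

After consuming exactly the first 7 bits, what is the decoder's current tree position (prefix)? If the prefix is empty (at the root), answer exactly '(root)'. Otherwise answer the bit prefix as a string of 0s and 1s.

Answer: (root)

Derivation:
Bit 0: prefix='0' (no match yet)
Bit 1: prefix='00' -> emit 'h', reset
Bit 2: prefix='1' (no match yet)
Bit 3: prefix='11' (no match yet)
Bit 4: prefix='111' -> emit 'e', reset
Bit 5: prefix='0' (no match yet)
Bit 6: prefix='00' -> emit 'h', reset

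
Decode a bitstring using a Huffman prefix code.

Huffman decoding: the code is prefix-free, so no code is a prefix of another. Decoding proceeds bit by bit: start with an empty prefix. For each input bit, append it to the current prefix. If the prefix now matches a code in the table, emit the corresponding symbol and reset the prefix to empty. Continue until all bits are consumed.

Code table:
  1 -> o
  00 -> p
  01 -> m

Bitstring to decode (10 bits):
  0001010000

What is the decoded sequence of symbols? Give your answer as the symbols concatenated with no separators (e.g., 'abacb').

Answer: pmmpp

Derivation:
Bit 0: prefix='0' (no match yet)
Bit 1: prefix='00' -> emit 'p', reset
Bit 2: prefix='0' (no match yet)
Bit 3: prefix='01' -> emit 'm', reset
Bit 4: prefix='0' (no match yet)
Bit 5: prefix='01' -> emit 'm', reset
Bit 6: prefix='0' (no match yet)
Bit 7: prefix='00' -> emit 'p', reset
Bit 8: prefix='0' (no match yet)
Bit 9: prefix='00' -> emit 'p', reset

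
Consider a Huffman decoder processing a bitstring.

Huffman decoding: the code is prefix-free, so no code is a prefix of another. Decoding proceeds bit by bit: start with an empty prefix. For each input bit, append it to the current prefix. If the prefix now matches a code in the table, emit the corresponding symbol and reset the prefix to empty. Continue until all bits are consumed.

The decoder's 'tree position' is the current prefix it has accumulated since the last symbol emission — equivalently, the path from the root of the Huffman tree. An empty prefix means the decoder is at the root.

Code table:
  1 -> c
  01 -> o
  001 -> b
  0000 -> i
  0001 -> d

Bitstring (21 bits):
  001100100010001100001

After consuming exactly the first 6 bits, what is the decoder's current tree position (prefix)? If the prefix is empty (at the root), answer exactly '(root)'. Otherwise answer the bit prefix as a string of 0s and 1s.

Bit 0: prefix='0' (no match yet)
Bit 1: prefix='00' (no match yet)
Bit 2: prefix='001' -> emit 'b', reset
Bit 3: prefix='1' -> emit 'c', reset
Bit 4: prefix='0' (no match yet)
Bit 5: prefix='00' (no match yet)

Answer: 00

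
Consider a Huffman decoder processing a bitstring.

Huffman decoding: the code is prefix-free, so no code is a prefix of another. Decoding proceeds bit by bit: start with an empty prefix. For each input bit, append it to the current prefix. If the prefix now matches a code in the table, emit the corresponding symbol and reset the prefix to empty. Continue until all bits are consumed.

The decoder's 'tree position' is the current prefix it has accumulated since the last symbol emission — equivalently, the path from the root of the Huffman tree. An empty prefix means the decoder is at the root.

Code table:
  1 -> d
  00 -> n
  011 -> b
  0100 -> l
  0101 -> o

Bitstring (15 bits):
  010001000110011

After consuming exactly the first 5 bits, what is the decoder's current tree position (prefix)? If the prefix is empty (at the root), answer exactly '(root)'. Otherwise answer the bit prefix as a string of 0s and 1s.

Bit 0: prefix='0' (no match yet)
Bit 1: prefix='01' (no match yet)
Bit 2: prefix='010' (no match yet)
Bit 3: prefix='0100' -> emit 'l', reset
Bit 4: prefix='0' (no match yet)

Answer: 0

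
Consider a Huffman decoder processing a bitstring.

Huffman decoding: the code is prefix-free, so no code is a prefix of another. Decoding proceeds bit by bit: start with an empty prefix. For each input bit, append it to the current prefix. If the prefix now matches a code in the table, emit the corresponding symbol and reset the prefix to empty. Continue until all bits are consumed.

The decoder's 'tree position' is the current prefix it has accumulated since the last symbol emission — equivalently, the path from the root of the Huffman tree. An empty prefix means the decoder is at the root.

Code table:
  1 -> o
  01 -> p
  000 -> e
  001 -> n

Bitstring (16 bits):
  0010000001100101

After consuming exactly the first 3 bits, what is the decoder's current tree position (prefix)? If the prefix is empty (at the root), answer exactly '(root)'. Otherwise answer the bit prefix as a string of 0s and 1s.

Bit 0: prefix='0' (no match yet)
Bit 1: prefix='00' (no match yet)
Bit 2: prefix='001' -> emit 'n', reset

Answer: (root)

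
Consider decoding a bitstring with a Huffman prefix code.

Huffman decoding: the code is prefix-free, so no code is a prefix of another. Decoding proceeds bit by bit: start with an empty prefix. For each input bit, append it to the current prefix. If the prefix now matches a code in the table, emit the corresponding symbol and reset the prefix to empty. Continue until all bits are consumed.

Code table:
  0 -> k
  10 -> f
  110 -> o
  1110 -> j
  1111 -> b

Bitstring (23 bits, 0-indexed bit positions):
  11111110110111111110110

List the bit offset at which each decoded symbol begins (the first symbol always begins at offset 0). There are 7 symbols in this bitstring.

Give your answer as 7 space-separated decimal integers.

Answer: 0 4 8 11 15 19 20

Derivation:
Bit 0: prefix='1' (no match yet)
Bit 1: prefix='11' (no match yet)
Bit 2: prefix='111' (no match yet)
Bit 3: prefix='1111' -> emit 'b', reset
Bit 4: prefix='1' (no match yet)
Bit 5: prefix='11' (no match yet)
Bit 6: prefix='111' (no match yet)
Bit 7: prefix='1110' -> emit 'j', reset
Bit 8: prefix='1' (no match yet)
Bit 9: prefix='11' (no match yet)
Bit 10: prefix='110' -> emit 'o', reset
Bit 11: prefix='1' (no match yet)
Bit 12: prefix='11' (no match yet)
Bit 13: prefix='111' (no match yet)
Bit 14: prefix='1111' -> emit 'b', reset
Bit 15: prefix='1' (no match yet)
Bit 16: prefix='11' (no match yet)
Bit 17: prefix='111' (no match yet)
Bit 18: prefix='1111' -> emit 'b', reset
Bit 19: prefix='0' -> emit 'k', reset
Bit 20: prefix='1' (no match yet)
Bit 21: prefix='11' (no match yet)
Bit 22: prefix='110' -> emit 'o', reset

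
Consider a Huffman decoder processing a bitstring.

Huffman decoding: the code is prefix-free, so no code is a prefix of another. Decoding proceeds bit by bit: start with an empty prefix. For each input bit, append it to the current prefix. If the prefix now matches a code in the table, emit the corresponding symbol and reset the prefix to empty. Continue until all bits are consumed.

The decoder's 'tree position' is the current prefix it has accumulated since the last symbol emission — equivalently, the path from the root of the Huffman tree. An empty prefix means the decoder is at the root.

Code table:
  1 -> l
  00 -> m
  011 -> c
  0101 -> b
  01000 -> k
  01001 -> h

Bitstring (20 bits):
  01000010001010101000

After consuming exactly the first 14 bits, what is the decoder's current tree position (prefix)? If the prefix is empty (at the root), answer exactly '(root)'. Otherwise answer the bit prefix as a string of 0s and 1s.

Answer: 010

Derivation:
Bit 0: prefix='0' (no match yet)
Bit 1: prefix='01' (no match yet)
Bit 2: prefix='010' (no match yet)
Bit 3: prefix='0100' (no match yet)
Bit 4: prefix='01000' -> emit 'k', reset
Bit 5: prefix='0' (no match yet)
Bit 6: prefix='01' (no match yet)
Bit 7: prefix='010' (no match yet)
Bit 8: prefix='0100' (no match yet)
Bit 9: prefix='01000' -> emit 'k', reset
Bit 10: prefix='1' -> emit 'l', reset
Bit 11: prefix='0' (no match yet)
Bit 12: prefix='01' (no match yet)
Bit 13: prefix='010' (no match yet)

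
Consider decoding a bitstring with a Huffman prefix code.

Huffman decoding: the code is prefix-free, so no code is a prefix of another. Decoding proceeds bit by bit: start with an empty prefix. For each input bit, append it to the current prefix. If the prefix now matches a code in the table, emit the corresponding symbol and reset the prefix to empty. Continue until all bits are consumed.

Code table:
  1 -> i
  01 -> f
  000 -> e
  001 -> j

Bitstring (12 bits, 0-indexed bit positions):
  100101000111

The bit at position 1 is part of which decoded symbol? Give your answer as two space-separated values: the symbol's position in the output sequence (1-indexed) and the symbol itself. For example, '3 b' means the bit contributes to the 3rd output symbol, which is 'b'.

Answer: 2 j

Derivation:
Bit 0: prefix='1' -> emit 'i', reset
Bit 1: prefix='0' (no match yet)
Bit 2: prefix='00' (no match yet)
Bit 3: prefix='001' -> emit 'j', reset
Bit 4: prefix='0' (no match yet)
Bit 5: prefix='01' -> emit 'f', reset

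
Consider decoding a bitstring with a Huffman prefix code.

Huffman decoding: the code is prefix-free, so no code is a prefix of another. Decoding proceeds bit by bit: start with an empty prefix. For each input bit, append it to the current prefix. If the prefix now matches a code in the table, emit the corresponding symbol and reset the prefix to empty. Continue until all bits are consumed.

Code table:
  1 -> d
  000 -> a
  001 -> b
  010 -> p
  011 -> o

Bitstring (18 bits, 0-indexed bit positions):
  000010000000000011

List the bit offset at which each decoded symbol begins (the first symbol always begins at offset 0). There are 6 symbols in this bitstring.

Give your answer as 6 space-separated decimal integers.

Bit 0: prefix='0' (no match yet)
Bit 1: prefix='00' (no match yet)
Bit 2: prefix='000' -> emit 'a', reset
Bit 3: prefix='0' (no match yet)
Bit 4: prefix='01' (no match yet)
Bit 5: prefix='010' -> emit 'p', reset
Bit 6: prefix='0' (no match yet)
Bit 7: prefix='00' (no match yet)
Bit 8: prefix='000' -> emit 'a', reset
Bit 9: prefix='0' (no match yet)
Bit 10: prefix='00' (no match yet)
Bit 11: prefix='000' -> emit 'a', reset
Bit 12: prefix='0' (no match yet)
Bit 13: prefix='00' (no match yet)
Bit 14: prefix='000' -> emit 'a', reset
Bit 15: prefix='0' (no match yet)
Bit 16: prefix='01' (no match yet)
Bit 17: prefix='011' -> emit 'o', reset

Answer: 0 3 6 9 12 15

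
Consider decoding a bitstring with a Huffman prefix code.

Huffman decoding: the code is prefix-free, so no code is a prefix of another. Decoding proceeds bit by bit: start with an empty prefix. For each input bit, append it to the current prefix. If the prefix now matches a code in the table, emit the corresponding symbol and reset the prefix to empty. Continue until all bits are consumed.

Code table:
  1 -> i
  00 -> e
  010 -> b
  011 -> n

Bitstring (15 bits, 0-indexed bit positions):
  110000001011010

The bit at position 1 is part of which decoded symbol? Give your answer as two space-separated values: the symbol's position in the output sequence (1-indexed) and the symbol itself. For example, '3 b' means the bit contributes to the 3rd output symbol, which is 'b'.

Bit 0: prefix='1' -> emit 'i', reset
Bit 1: prefix='1' -> emit 'i', reset
Bit 2: prefix='0' (no match yet)
Bit 3: prefix='00' -> emit 'e', reset
Bit 4: prefix='0' (no match yet)
Bit 5: prefix='00' -> emit 'e', reset

Answer: 2 i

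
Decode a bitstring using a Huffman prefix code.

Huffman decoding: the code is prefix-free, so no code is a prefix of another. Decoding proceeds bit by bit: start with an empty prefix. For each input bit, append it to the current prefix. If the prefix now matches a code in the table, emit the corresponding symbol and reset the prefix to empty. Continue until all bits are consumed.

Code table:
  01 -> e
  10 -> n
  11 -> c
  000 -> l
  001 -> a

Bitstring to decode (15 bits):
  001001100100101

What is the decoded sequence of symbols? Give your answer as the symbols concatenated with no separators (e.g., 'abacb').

Answer: aaneae

Derivation:
Bit 0: prefix='0' (no match yet)
Bit 1: prefix='00' (no match yet)
Bit 2: prefix='001' -> emit 'a', reset
Bit 3: prefix='0' (no match yet)
Bit 4: prefix='00' (no match yet)
Bit 5: prefix='001' -> emit 'a', reset
Bit 6: prefix='1' (no match yet)
Bit 7: prefix='10' -> emit 'n', reset
Bit 8: prefix='0' (no match yet)
Bit 9: prefix='01' -> emit 'e', reset
Bit 10: prefix='0' (no match yet)
Bit 11: prefix='00' (no match yet)
Bit 12: prefix='001' -> emit 'a', reset
Bit 13: prefix='0' (no match yet)
Bit 14: prefix='01' -> emit 'e', reset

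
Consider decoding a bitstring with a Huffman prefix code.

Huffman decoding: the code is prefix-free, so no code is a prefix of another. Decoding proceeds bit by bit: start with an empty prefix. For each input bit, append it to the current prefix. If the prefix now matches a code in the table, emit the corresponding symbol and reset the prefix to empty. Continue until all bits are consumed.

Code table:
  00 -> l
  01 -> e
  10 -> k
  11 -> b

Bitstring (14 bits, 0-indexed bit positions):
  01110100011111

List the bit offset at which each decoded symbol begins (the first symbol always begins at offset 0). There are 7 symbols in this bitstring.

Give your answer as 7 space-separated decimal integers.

Bit 0: prefix='0' (no match yet)
Bit 1: prefix='01' -> emit 'e', reset
Bit 2: prefix='1' (no match yet)
Bit 3: prefix='11' -> emit 'b', reset
Bit 4: prefix='0' (no match yet)
Bit 5: prefix='01' -> emit 'e', reset
Bit 6: prefix='0' (no match yet)
Bit 7: prefix='00' -> emit 'l', reset
Bit 8: prefix='0' (no match yet)
Bit 9: prefix='01' -> emit 'e', reset
Bit 10: prefix='1' (no match yet)
Bit 11: prefix='11' -> emit 'b', reset
Bit 12: prefix='1' (no match yet)
Bit 13: prefix='11' -> emit 'b', reset

Answer: 0 2 4 6 8 10 12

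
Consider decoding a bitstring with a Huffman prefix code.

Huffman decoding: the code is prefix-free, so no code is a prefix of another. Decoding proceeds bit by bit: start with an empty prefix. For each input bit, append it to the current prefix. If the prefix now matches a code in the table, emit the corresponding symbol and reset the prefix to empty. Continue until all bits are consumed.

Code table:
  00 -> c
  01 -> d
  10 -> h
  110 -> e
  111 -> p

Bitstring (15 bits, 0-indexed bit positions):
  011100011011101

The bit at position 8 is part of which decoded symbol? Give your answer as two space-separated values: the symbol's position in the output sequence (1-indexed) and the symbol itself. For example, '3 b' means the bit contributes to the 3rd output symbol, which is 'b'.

Answer: 4 e

Derivation:
Bit 0: prefix='0' (no match yet)
Bit 1: prefix='01' -> emit 'd', reset
Bit 2: prefix='1' (no match yet)
Bit 3: prefix='11' (no match yet)
Bit 4: prefix='110' -> emit 'e', reset
Bit 5: prefix='0' (no match yet)
Bit 6: prefix='00' -> emit 'c', reset
Bit 7: prefix='1' (no match yet)
Bit 8: prefix='11' (no match yet)
Bit 9: prefix='110' -> emit 'e', reset
Bit 10: prefix='1' (no match yet)
Bit 11: prefix='11' (no match yet)
Bit 12: prefix='111' -> emit 'p', reset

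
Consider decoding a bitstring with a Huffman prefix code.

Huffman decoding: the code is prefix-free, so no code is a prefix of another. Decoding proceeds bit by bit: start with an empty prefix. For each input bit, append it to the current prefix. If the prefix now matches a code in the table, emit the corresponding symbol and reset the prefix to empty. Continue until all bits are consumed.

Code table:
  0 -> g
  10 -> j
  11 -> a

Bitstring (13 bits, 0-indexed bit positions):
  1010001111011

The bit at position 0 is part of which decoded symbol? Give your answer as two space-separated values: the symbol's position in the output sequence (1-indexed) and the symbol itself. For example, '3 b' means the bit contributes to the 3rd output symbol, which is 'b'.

Bit 0: prefix='1' (no match yet)
Bit 1: prefix='10' -> emit 'j', reset
Bit 2: prefix='1' (no match yet)
Bit 3: prefix='10' -> emit 'j', reset
Bit 4: prefix='0' -> emit 'g', reset

Answer: 1 j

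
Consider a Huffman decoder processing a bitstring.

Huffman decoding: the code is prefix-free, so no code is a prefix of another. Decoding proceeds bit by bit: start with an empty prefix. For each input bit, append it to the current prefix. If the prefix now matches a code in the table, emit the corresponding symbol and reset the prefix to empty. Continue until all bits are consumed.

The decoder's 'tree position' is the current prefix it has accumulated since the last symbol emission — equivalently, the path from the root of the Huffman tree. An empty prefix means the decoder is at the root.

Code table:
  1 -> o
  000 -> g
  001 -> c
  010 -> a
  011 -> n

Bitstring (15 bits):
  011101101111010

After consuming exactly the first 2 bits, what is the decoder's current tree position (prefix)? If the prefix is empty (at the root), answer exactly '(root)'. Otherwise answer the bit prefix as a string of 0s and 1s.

Answer: 01

Derivation:
Bit 0: prefix='0' (no match yet)
Bit 1: prefix='01' (no match yet)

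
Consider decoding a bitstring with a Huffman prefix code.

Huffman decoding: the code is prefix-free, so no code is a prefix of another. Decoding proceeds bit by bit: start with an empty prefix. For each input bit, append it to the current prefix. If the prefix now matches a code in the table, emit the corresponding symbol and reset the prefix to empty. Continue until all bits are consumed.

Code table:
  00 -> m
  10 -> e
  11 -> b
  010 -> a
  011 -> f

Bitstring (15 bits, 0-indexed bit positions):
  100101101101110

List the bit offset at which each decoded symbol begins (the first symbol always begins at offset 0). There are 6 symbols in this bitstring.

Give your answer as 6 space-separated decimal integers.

Bit 0: prefix='1' (no match yet)
Bit 1: prefix='10' -> emit 'e', reset
Bit 2: prefix='0' (no match yet)
Bit 3: prefix='01' (no match yet)
Bit 4: prefix='010' -> emit 'a', reset
Bit 5: prefix='1' (no match yet)
Bit 6: prefix='11' -> emit 'b', reset
Bit 7: prefix='0' (no match yet)
Bit 8: prefix='01' (no match yet)
Bit 9: prefix='011' -> emit 'f', reset
Bit 10: prefix='0' (no match yet)
Bit 11: prefix='01' (no match yet)
Bit 12: prefix='011' -> emit 'f', reset
Bit 13: prefix='1' (no match yet)
Bit 14: prefix='10' -> emit 'e', reset

Answer: 0 2 5 7 10 13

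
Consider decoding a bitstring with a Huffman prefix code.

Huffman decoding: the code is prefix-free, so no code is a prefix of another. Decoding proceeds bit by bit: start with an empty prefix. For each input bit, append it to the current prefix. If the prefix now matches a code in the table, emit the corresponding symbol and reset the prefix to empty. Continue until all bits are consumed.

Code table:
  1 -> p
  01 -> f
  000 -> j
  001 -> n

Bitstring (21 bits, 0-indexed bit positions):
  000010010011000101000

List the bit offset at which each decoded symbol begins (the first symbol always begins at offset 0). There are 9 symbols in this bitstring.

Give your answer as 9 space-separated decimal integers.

Bit 0: prefix='0' (no match yet)
Bit 1: prefix='00' (no match yet)
Bit 2: prefix='000' -> emit 'j', reset
Bit 3: prefix='0' (no match yet)
Bit 4: prefix='01' -> emit 'f', reset
Bit 5: prefix='0' (no match yet)
Bit 6: prefix='00' (no match yet)
Bit 7: prefix='001' -> emit 'n', reset
Bit 8: prefix='0' (no match yet)
Bit 9: prefix='00' (no match yet)
Bit 10: prefix='001' -> emit 'n', reset
Bit 11: prefix='1' -> emit 'p', reset
Bit 12: prefix='0' (no match yet)
Bit 13: prefix='00' (no match yet)
Bit 14: prefix='000' -> emit 'j', reset
Bit 15: prefix='1' -> emit 'p', reset
Bit 16: prefix='0' (no match yet)
Bit 17: prefix='01' -> emit 'f', reset
Bit 18: prefix='0' (no match yet)
Bit 19: prefix='00' (no match yet)
Bit 20: prefix='000' -> emit 'j', reset

Answer: 0 3 5 8 11 12 15 16 18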